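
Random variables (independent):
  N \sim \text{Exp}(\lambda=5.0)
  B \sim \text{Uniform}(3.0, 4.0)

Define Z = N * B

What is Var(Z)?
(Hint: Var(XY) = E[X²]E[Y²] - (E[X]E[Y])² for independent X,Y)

Var(XY) = E[X²]E[Y²] - (E[X]E[Y])²
E[N] = 0.2, Var(N) = 0.04
E[B] = 3.5, Var(B) = 0.083333333
E[N²] = 0.04 + 0.2² = 0.08
E[B²] = 0.083333333 + 3.5² = 12.333333
Var(Z) = 0.08*12.333333 - (0.2*3.5)²
= 0.98666667 - 0.49 = 0.49666667

0.49666667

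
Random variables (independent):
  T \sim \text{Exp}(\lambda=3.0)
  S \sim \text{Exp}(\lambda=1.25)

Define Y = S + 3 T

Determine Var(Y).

For independent RVs: Var(aX + bY) = a²Var(X) + b²Var(Y)
Var(T) = 0.11111111
Var(S) = 0.64
Var(Y) = 3²*0.11111111 + 1²*0.64
= 9*0.11111111 + 1*0.64 = 1.64

1.64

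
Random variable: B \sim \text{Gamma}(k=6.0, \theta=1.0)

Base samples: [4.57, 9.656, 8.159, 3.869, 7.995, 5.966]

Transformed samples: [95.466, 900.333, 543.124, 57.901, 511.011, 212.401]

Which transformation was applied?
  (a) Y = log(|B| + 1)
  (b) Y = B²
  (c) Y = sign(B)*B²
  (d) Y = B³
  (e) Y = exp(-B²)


Checking option (d) Y = B³:
  B = 4.57 -> Y = 95.466 ✓
  B = 9.656 -> Y = 900.333 ✓
  B = 8.159 -> Y = 543.124 ✓
All samples match this transformation.

(d) B³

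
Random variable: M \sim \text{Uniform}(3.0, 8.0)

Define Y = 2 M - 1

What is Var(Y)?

For Y = aM + b: Var(Y) = a² * Var(M)
Var(M) = (8 - 3)^2/12 = 2.0833333
Var(Y) = 2² * 2.0833333 = 4 * 2.0833333 = 8.3333333

8.3333333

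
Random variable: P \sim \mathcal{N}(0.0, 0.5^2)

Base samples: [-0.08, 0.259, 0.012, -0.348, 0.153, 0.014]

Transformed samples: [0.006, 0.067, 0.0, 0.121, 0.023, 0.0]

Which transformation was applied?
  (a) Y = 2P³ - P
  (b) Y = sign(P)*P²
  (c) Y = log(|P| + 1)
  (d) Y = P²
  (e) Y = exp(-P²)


Checking option (d) Y = P²:
  P = -0.08 -> Y = 0.006 ✓
  P = 0.259 -> Y = 0.067 ✓
  P = 0.012 -> Y = 0.0 ✓
All samples match this transformation.

(d) P²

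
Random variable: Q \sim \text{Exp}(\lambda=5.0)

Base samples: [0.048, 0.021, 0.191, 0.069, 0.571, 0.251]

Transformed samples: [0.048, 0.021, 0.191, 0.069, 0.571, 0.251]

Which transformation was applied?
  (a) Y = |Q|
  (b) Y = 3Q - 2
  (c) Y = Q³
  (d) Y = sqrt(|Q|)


Checking option (a) Y = |Q|:
  Q = 0.048 -> Y = 0.048 ✓
  Q = 0.021 -> Y = 0.021 ✓
  Q = 0.191 -> Y = 0.191 ✓
All samples match this transformation.

(a) |Q|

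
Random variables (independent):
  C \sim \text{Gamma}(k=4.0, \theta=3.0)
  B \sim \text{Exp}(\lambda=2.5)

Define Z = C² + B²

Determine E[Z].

E[Z] = E[C²] + E[B²]
E[C²] = Var(C) + E[C]² = 36 + 144 = 180
E[B²] = Var(B) + E[B]² = 0.16 + 0.16 = 0.32
E[Z] = 180 + 0.32 = 180.32

180.32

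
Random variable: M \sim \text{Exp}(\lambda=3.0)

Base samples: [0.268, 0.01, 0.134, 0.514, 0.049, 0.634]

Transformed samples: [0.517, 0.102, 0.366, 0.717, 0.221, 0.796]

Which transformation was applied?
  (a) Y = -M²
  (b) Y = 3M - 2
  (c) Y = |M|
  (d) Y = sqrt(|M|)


Checking option (d) Y = sqrt(|M|):
  M = 0.268 -> Y = 0.517 ✓
  M = 0.01 -> Y = 0.102 ✓
  M = 0.134 -> Y = 0.366 ✓
All samples match this transformation.

(d) sqrt(|M|)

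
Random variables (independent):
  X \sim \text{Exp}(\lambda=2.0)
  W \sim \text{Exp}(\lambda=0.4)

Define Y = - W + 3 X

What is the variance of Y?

For independent RVs: Var(aX + bY) = a²Var(X) + b²Var(Y)
Var(X) = 0.25
Var(W) = 6.25
Var(Y) = 3²*0.25 + (-1)²*6.25
= 9*0.25 + 1*6.25 = 8.5

8.5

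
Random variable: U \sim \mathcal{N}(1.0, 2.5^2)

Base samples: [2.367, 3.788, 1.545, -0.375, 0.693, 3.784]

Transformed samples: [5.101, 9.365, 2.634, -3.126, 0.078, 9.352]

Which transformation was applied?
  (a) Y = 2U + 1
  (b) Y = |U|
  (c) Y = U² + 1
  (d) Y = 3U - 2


Checking option (d) Y = 3U - 2:
  U = 2.367 -> Y = 5.101 ✓
  U = 3.788 -> Y = 9.365 ✓
  U = 1.545 -> Y = 2.634 ✓
All samples match this transformation.

(d) 3U - 2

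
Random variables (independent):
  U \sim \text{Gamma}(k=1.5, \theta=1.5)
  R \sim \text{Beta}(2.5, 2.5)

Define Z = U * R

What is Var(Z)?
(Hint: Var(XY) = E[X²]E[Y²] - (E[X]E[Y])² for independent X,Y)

Var(XY) = E[X²]E[Y²] - (E[X]E[Y])²
E[U] = 2.25, Var(U) = 3.375
E[R] = 0.5, Var(R) = 0.041666667
E[U²] = 3.375 + 2.25² = 8.4375
E[R²] = 0.041666667 + 0.5² = 0.29166667
Var(Z) = 8.4375*0.29166667 - (2.25*0.5)²
= 2.4609375 - 1.265625 = 1.1953125

1.1953125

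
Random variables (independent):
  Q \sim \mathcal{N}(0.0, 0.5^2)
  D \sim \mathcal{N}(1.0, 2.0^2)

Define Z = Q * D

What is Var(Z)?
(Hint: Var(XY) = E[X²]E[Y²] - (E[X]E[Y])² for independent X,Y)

Var(XY) = E[X²]E[Y²] - (E[X]E[Y])²
E[Q] = 0, Var(Q) = 0.25
E[D] = 1, Var(D) = 4
E[Q²] = 0.25 + 0² = 0.25
E[D²] = 4 + 1² = 5
Var(Z) = 0.25*5 - (0*1)²
= 1.25 - 0 = 1.25

1.25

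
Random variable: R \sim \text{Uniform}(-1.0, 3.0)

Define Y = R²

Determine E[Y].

Using E[X²] = Var(X) + (E[X])²:
E[R] = 1
Var(R) = (3 + 1)^2/12 = 1.3333333
E[R²] = 1.3333333 + 1² = 1.3333333 + 1 = 2.3333333

2.3333333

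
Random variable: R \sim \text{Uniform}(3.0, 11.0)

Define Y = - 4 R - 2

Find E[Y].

For Y = -4R - 2:
E[Y] = -4 * E[R] - 2
E[R] = (3 + 11)/2 = 7
E[Y] = -4 * 7 - 2 = -30

-30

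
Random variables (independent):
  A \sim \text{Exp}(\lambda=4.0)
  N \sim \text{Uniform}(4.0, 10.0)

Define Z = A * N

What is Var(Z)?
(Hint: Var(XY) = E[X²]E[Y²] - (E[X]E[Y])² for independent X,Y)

Var(XY) = E[X²]E[Y²] - (E[X]E[Y])²
E[A] = 0.25, Var(A) = 0.0625
E[N] = 7, Var(N) = 3
E[A²] = 0.0625 + 0.25² = 0.125
E[N²] = 3 + 7² = 52
Var(Z) = 0.125*52 - (0.25*7)²
= 6.5 - 3.0625 = 3.4375

3.4375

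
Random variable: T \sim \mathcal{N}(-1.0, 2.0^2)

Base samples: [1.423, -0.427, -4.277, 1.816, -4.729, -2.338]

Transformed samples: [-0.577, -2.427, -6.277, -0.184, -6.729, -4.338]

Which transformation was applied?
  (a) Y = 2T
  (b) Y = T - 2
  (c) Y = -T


Checking option (b) Y = T - 2:
  T = 1.423 -> Y = -0.577 ✓
  T = -0.427 -> Y = -2.427 ✓
  T = -4.277 -> Y = -6.277 ✓
All samples match this transformation.

(b) T - 2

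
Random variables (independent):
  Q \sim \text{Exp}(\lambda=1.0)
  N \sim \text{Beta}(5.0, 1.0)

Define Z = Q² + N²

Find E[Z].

E[Z] = E[Q²] + E[N²]
E[Q²] = Var(Q) + E[Q]² = 1 + 1 = 2
E[N²] = Var(N) + E[N]² = 0.01984127 + 0.69444444 = 0.71428571
E[Z] = 2 + 0.71428571 = 2.7142857

2.7142857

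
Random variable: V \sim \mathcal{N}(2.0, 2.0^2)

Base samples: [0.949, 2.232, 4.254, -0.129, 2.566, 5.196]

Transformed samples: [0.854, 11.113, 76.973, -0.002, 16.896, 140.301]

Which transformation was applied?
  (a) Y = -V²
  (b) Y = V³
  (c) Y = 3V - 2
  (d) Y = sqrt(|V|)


Checking option (b) Y = V³:
  V = 0.949 -> Y = 0.854 ✓
  V = 2.232 -> Y = 11.113 ✓
  V = 4.254 -> Y = 76.973 ✓
All samples match this transformation.

(b) V³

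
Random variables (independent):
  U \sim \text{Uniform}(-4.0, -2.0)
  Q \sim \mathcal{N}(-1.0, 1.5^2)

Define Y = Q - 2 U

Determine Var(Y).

For independent RVs: Var(aX + bY) = a²Var(X) + b²Var(Y)
Var(U) = 0.33333333
Var(Q) = 2.25
Var(Y) = (-2)²*0.33333333 + 1²*2.25
= 4*0.33333333 + 1*2.25 = 3.5833333

3.5833333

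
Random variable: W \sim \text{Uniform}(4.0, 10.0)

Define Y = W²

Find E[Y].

E[W²] = Var(W) + (E[W])² = 3 + 49 = 52

52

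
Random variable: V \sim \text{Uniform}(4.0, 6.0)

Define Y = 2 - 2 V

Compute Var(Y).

For Y = aV + b: Var(Y) = a² * Var(V)
Var(V) = (6 - 4)^2/12 = 0.33333333
Var(Y) = (-2)² * 0.33333333 = 4 * 0.33333333 = 1.3333333

1.3333333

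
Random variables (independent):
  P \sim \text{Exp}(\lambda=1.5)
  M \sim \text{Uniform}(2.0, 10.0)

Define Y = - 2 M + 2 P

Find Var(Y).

For independent RVs: Var(aX + bY) = a²Var(X) + b²Var(Y)
Var(P) = 0.44444444
Var(M) = 5.3333333
Var(Y) = 2²*0.44444444 + (-2)²*5.3333333
= 4*0.44444444 + 4*5.3333333 = 23.111111

23.111111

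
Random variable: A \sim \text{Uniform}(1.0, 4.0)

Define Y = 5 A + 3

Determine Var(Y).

For Y = aA + b: Var(Y) = a² * Var(A)
Var(A) = (4 - 1)^2/12 = 0.75
Var(Y) = 5² * 0.75 = 25 * 0.75 = 18.75

18.75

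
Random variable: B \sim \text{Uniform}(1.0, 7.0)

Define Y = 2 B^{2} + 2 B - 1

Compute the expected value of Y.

E[Y] = 2*E[B²] + 2*E[B] - 1
E[B] = 4
E[B²] = Var(B) + (E[B])² = 3 + 16 = 19
E[Y] = 2*19 + 2*4 - 1 = 45

45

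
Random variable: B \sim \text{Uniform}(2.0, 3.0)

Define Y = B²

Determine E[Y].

Using E[X²] = Var(X) + (E[X])²:
E[B] = 2.5
Var(B) = (3 - 2)^2/12 = 0.083333333
E[B²] = 0.083333333 + 2.5² = 0.083333333 + 6.25 = 6.3333333

6.3333333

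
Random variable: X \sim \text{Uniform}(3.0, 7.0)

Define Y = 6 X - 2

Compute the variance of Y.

For Y = aX + b: Var(Y) = a² * Var(X)
Var(X) = (7 - 3)^2/12 = 1.3333333
Var(Y) = 6² * 1.3333333 = 36 * 1.3333333 = 48

48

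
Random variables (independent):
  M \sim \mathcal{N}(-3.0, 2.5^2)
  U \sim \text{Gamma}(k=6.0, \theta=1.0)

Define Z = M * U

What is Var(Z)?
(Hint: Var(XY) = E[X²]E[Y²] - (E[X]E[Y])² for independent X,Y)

Var(XY) = E[X²]E[Y²] - (E[X]E[Y])²
E[M] = -3, Var(M) = 6.25
E[U] = 6, Var(U) = 6
E[M²] = 6.25 + (-3)² = 15.25
E[U²] = 6 + 6² = 42
Var(Z) = 15.25*42 - (-3*6)²
= 640.5 - 324 = 316.5

316.5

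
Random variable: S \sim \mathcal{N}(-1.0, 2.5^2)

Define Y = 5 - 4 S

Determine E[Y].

For Y = -4S + 5:
E[Y] = -4 * E[S] + 5
E[S] = -1.0 = -1
E[Y] = -4 * (-1) + 5 = 9

9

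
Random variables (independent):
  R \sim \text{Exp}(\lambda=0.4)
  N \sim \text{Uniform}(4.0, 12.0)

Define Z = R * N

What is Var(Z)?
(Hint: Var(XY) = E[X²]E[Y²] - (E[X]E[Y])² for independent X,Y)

Var(XY) = E[X²]E[Y²] - (E[X]E[Y])²
E[R] = 2.5, Var(R) = 6.25
E[N] = 8, Var(N) = 5.3333333
E[R²] = 6.25 + 2.5² = 12.5
E[N²] = 5.3333333 + 8² = 69.333333
Var(Z) = 12.5*69.333333 - (2.5*8)²
= 866.66667 - 400 = 466.66667

466.66667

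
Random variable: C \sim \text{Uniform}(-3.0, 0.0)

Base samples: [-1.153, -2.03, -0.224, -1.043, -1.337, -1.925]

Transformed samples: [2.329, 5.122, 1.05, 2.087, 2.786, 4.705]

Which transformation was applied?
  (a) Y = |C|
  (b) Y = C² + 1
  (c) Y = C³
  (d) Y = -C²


Checking option (b) Y = C² + 1:
  C = -1.153 -> Y = 2.329 ✓
  C = -2.03 -> Y = 5.122 ✓
  C = -0.224 -> Y = 1.05 ✓
All samples match this transformation.

(b) C² + 1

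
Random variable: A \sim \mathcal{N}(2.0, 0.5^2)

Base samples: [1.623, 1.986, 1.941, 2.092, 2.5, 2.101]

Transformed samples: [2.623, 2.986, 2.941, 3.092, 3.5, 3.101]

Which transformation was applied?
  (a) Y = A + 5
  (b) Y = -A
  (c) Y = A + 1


Checking option (c) Y = A + 1:
  A = 1.623 -> Y = 2.623 ✓
  A = 1.986 -> Y = 2.986 ✓
  A = 1.941 -> Y = 2.941 ✓
All samples match this transformation.

(c) A + 1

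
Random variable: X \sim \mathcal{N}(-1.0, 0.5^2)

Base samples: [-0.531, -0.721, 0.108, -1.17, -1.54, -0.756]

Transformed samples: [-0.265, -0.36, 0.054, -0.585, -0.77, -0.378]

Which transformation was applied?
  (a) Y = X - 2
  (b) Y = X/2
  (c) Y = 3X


Checking option (b) Y = X/2:
  X = -0.531 -> Y = -0.265 ✓
  X = -0.721 -> Y = -0.36 ✓
  X = 0.108 -> Y = 0.054 ✓
All samples match this transformation.

(b) X/2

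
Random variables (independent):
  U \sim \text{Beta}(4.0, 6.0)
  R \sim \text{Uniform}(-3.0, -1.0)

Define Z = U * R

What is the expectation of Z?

For independent RVs: E[XY] = E[X]*E[Y]
E[U] = 0.4
E[R] = -2
E[Z] = 0.4 * (-2) = -0.8

-0.8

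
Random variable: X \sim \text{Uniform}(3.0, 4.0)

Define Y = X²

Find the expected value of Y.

E[X²] = Var(X) + (E[X])² = 0.083333333 + 12.25 = 12.333333

12.333333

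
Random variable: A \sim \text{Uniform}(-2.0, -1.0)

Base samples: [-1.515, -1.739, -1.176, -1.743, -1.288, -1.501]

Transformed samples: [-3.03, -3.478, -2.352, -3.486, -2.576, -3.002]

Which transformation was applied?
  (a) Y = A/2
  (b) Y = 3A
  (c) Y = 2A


Checking option (c) Y = 2A:
  A = -1.515 -> Y = -3.03 ✓
  A = -1.739 -> Y = -3.478 ✓
  A = -1.176 -> Y = -2.352 ✓
All samples match this transformation.

(c) 2A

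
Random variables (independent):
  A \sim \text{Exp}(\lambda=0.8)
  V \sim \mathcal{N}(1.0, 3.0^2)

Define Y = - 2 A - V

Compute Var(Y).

For independent RVs: Var(aX + bY) = a²Var(X) + b²Var(Y)
Var(A) = 1.5625
Var(V) = 9
Var(Y) = (-2)²*1.5625 + (-1)²*9
= 4*1.5625 + 1*9 = 15.25

15.25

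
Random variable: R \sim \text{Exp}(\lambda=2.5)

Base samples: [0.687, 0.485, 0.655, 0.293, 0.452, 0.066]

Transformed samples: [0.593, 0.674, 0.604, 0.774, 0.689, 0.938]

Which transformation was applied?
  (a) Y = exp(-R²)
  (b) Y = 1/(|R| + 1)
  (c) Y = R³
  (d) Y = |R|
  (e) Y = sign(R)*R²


Checking option (b) Y = 1/(|R| + 1):
  R = 0.687 -> Y = 0.593 ✓
  R = 0.485 -> Y = 0.674 ✓
  R = 0.655 -> Y = 0.604 ✓
All samples match this transformation.

(b) 1/(|R| + 1)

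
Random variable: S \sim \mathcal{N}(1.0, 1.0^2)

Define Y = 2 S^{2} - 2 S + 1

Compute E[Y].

E[Y] = 2*E[S²] - 2*E[S] + 1
E[S] = 1
E[S²] = Var(S) + (E[S])² = 1 + 1 = 2
E[Y] = 2*2 - 2*1 + 1 = 3

3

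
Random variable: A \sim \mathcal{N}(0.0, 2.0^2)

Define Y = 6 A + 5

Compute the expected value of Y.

For Y = 6A + 5:
E[Y] = 6 * E[A] + 5
E[A] = 0.0 = 0
E[Y] = 6 * 0 + 5 = 5

5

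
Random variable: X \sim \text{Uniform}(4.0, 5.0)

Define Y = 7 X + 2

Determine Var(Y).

For Y = aX + b: Var(Y) = a² * Var(X)
Var(X) = (5 - 4)^2/12 = 0.083333333
Var(Y) = 7² * 0.083333333 = 49 * 0.083333333 = 4.0833333

4.0833333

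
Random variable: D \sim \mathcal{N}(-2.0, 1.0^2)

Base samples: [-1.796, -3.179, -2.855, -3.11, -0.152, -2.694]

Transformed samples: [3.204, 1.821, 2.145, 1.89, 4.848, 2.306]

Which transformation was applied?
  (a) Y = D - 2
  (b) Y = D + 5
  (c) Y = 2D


Checking option (b) Y = D + 5:
  D = -1.796 -> Y = 3.204 ✓
  D = -3.179 -> Y = 1.821 ✓
  D = -2.855 -> Y = 2.145 ✓
All samples match this transformation.

(b) D + 5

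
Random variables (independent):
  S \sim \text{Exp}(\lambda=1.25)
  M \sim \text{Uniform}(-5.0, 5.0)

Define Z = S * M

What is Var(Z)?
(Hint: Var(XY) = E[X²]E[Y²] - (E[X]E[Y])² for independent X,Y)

Var(XY) = E[X²]E[Y²] - (E[X]E[Y])²
E[S] = 0.8, Var(S) = 0.64
E[M] = 0, Var(M) = 8.3333333
E[S²] = 0.64 + 0.8² = 1.28
E[M²] = 8.3333333 + 0² = 8.3333333
Var(Z) = 1.28*8.3333333 - (0.8*0)²
= 10.666667 - 0 = 10.666667

10.666667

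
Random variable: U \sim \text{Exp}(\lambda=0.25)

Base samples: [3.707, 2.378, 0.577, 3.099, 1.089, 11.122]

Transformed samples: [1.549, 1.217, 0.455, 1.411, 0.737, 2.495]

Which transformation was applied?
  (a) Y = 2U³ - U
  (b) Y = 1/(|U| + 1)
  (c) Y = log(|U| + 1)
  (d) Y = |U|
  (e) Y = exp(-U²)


Checking option (c) Y = log(|U| + 1):
  U = 3.707 -> Y = 1.549 ✓
  U = 2.378 -> Y = 1.217 ✓
  U = 0.577 -> Y = 0.455 ✓
All samples match this transformation.

(c) log(|U| + 1)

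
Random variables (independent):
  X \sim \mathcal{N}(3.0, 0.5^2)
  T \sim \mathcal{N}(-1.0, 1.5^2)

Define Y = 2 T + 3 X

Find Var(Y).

For independent RVs: Var(aX + bY) = a²Var(X) + b²Var(Y)
Var(X) = 0.25
Var(T) = 2.25
Var(Y) = 3²*0.25 + 2²*2.25
= 9*0.25 + 4*2.25 = 11.25

11.25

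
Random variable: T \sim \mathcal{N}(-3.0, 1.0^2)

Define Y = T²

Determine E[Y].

E[T²] = Var(T) + (E[T])² = 1 + 9 = 10

10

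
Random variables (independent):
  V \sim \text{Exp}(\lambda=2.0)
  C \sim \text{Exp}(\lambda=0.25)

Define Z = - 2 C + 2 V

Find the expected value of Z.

E[Z] = 2*E[V] - 2*E[C]
E[V] = 0.5
E[C] = 4
E[Z] = 2*0.5 - 2*4 = -7

-7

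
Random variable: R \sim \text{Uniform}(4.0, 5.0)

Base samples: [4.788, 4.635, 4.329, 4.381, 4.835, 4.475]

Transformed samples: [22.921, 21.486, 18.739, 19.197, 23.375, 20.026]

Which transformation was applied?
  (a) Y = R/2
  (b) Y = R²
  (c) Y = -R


Checking option (b) Y = R²:
  R = 4.788 -> Y = 22.921 ✓
  R = 4.635 -> Y = 21.486 ✓
  R = 4.329 -> Y = 18.739 ✓
All samples match this transformation.

(b) R²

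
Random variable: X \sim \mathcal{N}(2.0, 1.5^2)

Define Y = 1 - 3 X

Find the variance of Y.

For Y = aX + b: Var(Y) = a² * Var(X)
Var(X) = 1.5^2 = 2.25
Var(Y) = (-3)² * 2.25 = 9 * 2.25 = 20.25

20.25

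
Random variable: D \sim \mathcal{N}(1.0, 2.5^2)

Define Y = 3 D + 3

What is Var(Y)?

For Y = aD + b: Var(Y) = a² * Var(D)
Var(D) = 2.5^2 = 6.25
Var(Y) = 3² * 6.25 = 9 * 6.25 = 56.25

56.25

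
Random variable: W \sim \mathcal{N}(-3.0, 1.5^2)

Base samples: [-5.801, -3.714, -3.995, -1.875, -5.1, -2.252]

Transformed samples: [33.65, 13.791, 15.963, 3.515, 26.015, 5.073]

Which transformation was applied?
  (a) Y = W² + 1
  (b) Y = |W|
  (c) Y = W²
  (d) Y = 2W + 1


Checking option (c) Y = W²:
  W = -5.801 -> Y = 33.65 ✓
  W = -3.714 -> Y = 13.791 ✓
  W = -3.995 -> Y = 15.963 ✓
All samples match this transformation.

(c) W²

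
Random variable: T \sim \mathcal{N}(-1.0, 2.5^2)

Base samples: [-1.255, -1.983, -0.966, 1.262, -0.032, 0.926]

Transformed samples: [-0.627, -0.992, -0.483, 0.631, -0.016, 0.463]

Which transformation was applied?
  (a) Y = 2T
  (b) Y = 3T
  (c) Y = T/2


Checking option (c) Y = T/2:
  T = -1.255 -> Y = -0.627 ✓
  T = -1.983 -> Y = -0.992 ✓
  T = -0.966 -> Y = -0.483 ✓
All samples match this transformation.

(c) T/2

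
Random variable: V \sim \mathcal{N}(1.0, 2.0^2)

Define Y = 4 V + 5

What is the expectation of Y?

For Y = 4V + 5:
E[Y] = 4 * E[V] + 5
E[V] = 1.0 = 1
E[Y] = 4 * 1 + 5 = 9

9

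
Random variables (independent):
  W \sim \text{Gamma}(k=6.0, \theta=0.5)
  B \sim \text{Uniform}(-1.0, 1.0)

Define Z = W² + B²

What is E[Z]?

E[Z] = E[W²] + E[B²]
E[W²] = Var(W) + E[W]² = 1.5 + 9 = 10.5
E[B²] = Var(B) + E[B]² = 0.33333333 + 0 = 0.33333333
E[Z] = 10.5 + 0.33333333 = 10.833333

10.833333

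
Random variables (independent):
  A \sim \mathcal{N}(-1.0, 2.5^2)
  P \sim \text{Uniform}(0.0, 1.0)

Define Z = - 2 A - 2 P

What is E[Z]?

E[Z] = -2*E[A] - 2*E[P]
E[A] = -1
E[P] = 0.5
E[Z] = -2*(-1) - 2*0.5 = 1

1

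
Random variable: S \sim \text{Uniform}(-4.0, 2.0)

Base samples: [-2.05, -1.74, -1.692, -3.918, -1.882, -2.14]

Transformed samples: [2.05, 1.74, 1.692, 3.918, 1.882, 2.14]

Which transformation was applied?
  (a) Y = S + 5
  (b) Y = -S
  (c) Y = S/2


Checking option (b) Y = -S:
  S = -2.05 -> Y = 2.05 ✓
  S = -1.74 -> Y = 1.74 ✓
  S = -1.692 -> Y = 1.692 ✓
All samples match this transformation.

(b) -S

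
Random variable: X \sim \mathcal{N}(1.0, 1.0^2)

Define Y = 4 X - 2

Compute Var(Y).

For Y = aX + b: Var(Y) = a² * Var(X)
Var(X) = 1.0^2 = 1
Var(Y) = 4² * 1 = 16 * 1 = 16

16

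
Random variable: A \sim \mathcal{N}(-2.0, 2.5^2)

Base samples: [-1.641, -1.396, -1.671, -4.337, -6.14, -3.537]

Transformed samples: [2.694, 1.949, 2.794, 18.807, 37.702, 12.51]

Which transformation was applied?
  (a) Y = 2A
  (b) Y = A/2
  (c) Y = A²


Checking option (c) Y = A²:
  A = -1.641 -> Y = 2.694 ✓
  A = -1.396 -> Y = 1.949 ✓
  A = -1.671 -> Y = 2.794 ✓
All samples match this transformation.

(c) A²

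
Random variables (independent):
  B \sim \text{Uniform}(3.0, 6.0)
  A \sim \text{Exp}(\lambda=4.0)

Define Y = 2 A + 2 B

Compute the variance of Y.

For independent RVs: Var(aX + bY) = a²Var(X) + b²Var(Y)
Var(B) = 0.75
Var(A) = 0.0625
Var(Y) = 2²*0.75 + 2²*0.0625
= 4*0.75 + 4*0.0625 = 3.25

3.25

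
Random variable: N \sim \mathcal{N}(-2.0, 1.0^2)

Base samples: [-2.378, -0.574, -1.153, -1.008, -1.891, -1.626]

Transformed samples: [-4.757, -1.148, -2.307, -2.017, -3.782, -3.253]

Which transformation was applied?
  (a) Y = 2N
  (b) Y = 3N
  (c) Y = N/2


Checking option (a) Y = 2N:
  N = -2.378 -> Y = -4.757 ✓
  N = -0.574 -> Y = -1.148 ✓
  N = -1.153 -> Y = -2.307 ✓
All samples match this transformation.

(a) 2N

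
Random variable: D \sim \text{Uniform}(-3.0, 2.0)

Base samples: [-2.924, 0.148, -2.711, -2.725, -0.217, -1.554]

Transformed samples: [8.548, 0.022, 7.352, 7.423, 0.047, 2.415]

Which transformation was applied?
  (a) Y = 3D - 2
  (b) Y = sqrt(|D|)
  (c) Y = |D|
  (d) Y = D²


Checking option (d) Y = D²:
  D = -2.924 -> Y = 8.548 ✓
  D = 0.148 -> Y = 0.022 ✓
  D = -2.711 -> Y = 7.352 ✓
All samples match this transformation.

(d) D²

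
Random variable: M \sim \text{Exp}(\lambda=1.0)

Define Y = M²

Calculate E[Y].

Using E[X²] = Var(X) + (E[X])²:
E[M] = 1
Var(M) = 1/1.0^2 = 1
E[M²] = 1 + 1² = 1 + 1 = 2

2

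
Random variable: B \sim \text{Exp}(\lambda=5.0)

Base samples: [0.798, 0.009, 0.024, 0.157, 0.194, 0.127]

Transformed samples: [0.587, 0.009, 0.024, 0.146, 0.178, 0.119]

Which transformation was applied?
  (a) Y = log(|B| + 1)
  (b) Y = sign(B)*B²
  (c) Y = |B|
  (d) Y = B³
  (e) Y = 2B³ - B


Checking option (a) Y = log(|B| + 1):
  B = 0.798 -> Y = 0.587 ✓
  B = 0.009 -> Y = 0.009 ✓
  B = 0.024 -> Y = 0.024 ✓
All samples match this transformation.

(a) log(|B| + 1)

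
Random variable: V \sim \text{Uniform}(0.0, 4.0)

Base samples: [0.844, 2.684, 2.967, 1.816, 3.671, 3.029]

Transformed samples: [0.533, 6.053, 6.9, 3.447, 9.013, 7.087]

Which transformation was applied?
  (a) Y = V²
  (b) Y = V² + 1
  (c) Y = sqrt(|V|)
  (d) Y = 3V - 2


Checking option (d) Y = 3V - 2:
  V = 0.844 -> Y = 0.533 ✓
  V = 2.684 -> Y = 6.053 ✓
  V = 2.967 -> Y = 6.9 ✓
All samples match this transformation.

(d) 3V - 2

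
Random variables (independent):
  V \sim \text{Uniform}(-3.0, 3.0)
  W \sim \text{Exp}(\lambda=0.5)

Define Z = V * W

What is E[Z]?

For independent RVs: E[XY] = E[X]*E[Y]
E[V] = 0
E[W] = 2
E[Z] = 0 * 2 = 0

0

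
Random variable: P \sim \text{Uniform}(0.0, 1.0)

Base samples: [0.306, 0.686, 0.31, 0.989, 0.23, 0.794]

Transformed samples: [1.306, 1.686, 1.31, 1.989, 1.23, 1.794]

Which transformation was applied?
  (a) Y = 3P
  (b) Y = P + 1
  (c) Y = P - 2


Checking option (b) Y = P + 1:
  P = 0.306 -> Y = 1.306 ✓
  P = 0.686 -> Y = 1.686 ✓
  P = 0.31 -> Y = 1.31 ✓
All samples match this transformation.

(b) P + 1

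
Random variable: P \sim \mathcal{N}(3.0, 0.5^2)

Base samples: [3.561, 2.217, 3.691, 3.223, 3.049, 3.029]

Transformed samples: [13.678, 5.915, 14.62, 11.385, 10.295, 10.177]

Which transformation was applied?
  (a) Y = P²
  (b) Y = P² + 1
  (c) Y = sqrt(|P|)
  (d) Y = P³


Checking option (b) Y = P² + 1:
  P = 3.561 -> Y = 13.678 ✓
  P = 2.217 -> Y = 5.915 ✓
  P = 3.691 -> Y = 14.62 ✓
All samples match this transformation.

(b) P² + 1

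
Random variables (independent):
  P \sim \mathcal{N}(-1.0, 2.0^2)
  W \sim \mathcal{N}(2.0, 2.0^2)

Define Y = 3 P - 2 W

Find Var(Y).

For independent RVs: Var(aX + bY) = a²Var(X) + b²Var(Y)
Var(P) = 4
Var(W) = 4
Var(Y) = 3²*4 + (-2)²*4
= 9*4 + 4*4 = 52

52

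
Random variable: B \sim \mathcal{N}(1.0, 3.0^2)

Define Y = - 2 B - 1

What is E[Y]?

For Y = -2B - 1:
E[Y] = -2 * E[B] - 1
E[B] = 1.0 = 1
E[Y] = -2 * 1 - 1 = -3

-3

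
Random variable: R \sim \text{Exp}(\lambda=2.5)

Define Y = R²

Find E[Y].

E[R²] = Var(R) + (E[R])² = 0.16 + 0.16 = 0.32

0.32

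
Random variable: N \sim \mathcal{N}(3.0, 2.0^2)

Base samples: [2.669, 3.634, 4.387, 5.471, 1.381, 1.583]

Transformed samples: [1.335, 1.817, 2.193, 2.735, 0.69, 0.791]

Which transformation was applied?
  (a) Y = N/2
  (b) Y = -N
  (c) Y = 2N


Checking option (a) Y = N/2:
  N = 2.669 -> Y = 1.335 ✓
  N = 3.634 -> Y = 1.817 ✓
  N = 4.387 -> Y = 2.193 ✓
All samples match this transformation.

(a) N/2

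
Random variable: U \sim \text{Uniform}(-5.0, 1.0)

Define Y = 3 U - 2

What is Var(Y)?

For Y = aU + b: Var(Y) = a² * Var(U)
Var(U) = (1 + 5)^2/12 = 3
Var(Y) = 3² * 3 = 9 * 3 = 27

27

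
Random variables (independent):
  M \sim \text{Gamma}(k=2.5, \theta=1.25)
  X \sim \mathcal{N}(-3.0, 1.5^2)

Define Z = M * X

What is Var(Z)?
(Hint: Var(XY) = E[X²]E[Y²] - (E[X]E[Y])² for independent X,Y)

Var(XY) = E[X²]E[Y²] - (E[X]E[Y])²
E[M] = 3.125, Var(M) = 3.90625
E[X] = -3, Var(X) = 2.25
E[M²] = 3.90625 + 3.125² = 13.671875
E[X²] = 2.25 + (-3)² = 11.25
Var(Z) = 13.671875*11.25 - (3.125*(-3))²
= 153.80859 - 87.890625 = 65.917969

65.917969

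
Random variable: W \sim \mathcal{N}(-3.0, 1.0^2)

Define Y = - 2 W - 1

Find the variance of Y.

For Y = aW + b: Var(Y) = a² * Var(W)
Var(W) = 1.0^2 = 1
Var(Y) = (-2)² * 1 = 4 * 1 = 4

4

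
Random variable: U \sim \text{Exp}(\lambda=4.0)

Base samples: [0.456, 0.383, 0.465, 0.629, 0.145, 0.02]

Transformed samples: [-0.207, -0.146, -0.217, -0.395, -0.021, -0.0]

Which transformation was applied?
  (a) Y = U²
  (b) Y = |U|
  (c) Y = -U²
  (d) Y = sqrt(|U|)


Checking option (c) Y = -U²:
  U = 0.456 -> Y = -0.207 ✓
  U = 0.383 -> Y = -0.146 ✓
  U = 0.465 -> Y = -0.217 ✓
All samples match this transformation.

(c) -U²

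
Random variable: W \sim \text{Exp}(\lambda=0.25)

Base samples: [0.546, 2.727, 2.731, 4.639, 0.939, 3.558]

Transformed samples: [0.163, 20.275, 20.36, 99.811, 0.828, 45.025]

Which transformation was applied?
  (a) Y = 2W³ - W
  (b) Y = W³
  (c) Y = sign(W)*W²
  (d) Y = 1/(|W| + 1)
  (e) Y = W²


Checking option (b) Y = W³:
  W = 0.546 -> Y = 0.163 ✓
  W = 2.727 -> Y = 20.275 ✓
  W = 2.731 -> Y = 20.36 ✓
All samples match this transformation.

(b) W³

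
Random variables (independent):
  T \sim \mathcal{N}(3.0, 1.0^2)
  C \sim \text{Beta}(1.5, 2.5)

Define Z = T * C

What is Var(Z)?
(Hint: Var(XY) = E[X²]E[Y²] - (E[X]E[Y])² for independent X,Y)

Var(XY) = E[X²]E[Y²] - (E[X]E[Y])²
E[T] = 3, Var(T) = 1
E[C] = 0.375, Var(C) = 0.046875
E[T²] = 1 + 3² = 10
E[C²] = 0.046875 + 0.375² = 0.1875
Var(Z) = 10*0.1875 - (3*0.375)²
= 1.875 - 1.265625 = 0.609375

0.609375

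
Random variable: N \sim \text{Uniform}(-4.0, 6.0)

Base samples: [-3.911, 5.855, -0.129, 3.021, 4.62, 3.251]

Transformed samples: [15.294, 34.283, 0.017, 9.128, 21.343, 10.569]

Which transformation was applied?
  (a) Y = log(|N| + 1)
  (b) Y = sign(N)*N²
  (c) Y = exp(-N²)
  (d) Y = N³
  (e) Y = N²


Checking option (e) Y = N²:
  N = -3.911 -> Y = 15.294 ✓
  N = 5.855 -> Y = 34.283 ✓
  N = -0.129 -> Y = 0.017 ✓
All samples match this transformation.

(e) N²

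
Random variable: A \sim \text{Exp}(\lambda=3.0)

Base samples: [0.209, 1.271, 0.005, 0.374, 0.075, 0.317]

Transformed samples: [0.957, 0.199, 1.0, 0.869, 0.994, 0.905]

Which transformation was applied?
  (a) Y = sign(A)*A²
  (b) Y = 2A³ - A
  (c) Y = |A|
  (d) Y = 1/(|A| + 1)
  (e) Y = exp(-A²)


Checking option (e) Y = exp(-A²):
  A = 0.209 -> Y = 0.957 ✓
  A = 1.271 -> Y = 0.199 ✓
  A = 0.005 -> Y = 1.0 ✓
All samples match this transformation.

(e) exp(-A²)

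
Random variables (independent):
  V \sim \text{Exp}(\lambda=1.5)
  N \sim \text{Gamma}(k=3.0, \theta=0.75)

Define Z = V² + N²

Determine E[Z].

E[Z] = E[V²] + E[N²]
E[V²] = Var(V) + E[V]² = 0.44444444 + 0.44444444 = 0.88888889
E[N²] = Var(N) + E[N]² = 1.6875 + 5.0625 = 6.75
E[Z] = 0.88888889 + 6.75 = 7.6388889

7.6388889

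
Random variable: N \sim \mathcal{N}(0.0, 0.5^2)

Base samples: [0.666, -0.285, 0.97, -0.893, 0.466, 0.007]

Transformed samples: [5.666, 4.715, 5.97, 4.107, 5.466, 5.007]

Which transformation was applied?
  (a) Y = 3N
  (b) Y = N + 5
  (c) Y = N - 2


Checking option (b) Y = N + 5:
  N = 0.666 -> Y = 5.666 ✓
  N = -0.285 -> Y = 4.715 ✓
  N = 0.97 -> Y = 5.97 ✓
All samples match this transformation.

(b) N + 5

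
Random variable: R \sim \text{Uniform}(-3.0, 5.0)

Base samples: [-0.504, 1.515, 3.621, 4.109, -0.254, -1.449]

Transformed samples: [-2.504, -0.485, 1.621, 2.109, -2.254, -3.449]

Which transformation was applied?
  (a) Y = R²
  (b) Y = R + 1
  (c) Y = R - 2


Checking option (c) Y = R - 2:
  R = -0.504 -> Y = -2.504 ✓
  R = 1.515 -> Y = -0.485 ✓
  R = 3.621 -> Y = 1.621 ✓
All samples match this transformation.

(c) R - 2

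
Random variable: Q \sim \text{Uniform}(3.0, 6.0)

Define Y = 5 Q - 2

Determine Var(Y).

For Y = aQ + b: Var(Y) = a² * Var(Q)
Var(Q) = (6 - 3)^2/12 = 0.75
Var(Y) = 5² * 0.75 = 25 * 0.75 = 18.75

18.75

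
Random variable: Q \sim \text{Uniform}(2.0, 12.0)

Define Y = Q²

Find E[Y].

E[Q²] = Var(Q) + (E[Q])² = 8.3333333 + 49 = 57.333333

57.333333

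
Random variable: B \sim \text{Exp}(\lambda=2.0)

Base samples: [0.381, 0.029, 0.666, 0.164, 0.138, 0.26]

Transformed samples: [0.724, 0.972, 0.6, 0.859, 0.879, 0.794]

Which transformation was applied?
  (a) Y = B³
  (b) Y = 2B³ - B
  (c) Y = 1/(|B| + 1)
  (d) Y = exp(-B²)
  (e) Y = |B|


Checking option (c) Y = 1/(|B| + 1):
  B = 0.381 -> Y = 0.724 ✓
  B = 0.029 -> Y = 0.972 ✓
  B = 0.666 -> Y = 0.6 ✓
All samples match this transformation.

(c) 1/(|B| + 1)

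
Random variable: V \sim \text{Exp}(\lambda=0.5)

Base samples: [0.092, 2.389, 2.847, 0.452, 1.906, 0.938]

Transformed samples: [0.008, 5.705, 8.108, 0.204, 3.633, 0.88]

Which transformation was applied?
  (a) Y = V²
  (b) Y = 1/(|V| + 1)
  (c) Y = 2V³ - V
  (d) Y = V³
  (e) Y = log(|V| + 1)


Checking option (a) Y = V²:
  V = 0.092 -> Y = 0.008 ✓
  V = 2.389 -> Y = 5.705 ✓
  V = 2.847 -> Y = 8.108 ✓
All samples match this transformation.

(a) V²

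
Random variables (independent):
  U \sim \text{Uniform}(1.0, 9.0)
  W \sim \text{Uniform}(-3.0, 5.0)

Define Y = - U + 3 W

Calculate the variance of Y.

For independent RVs: Var(aX + bY) = a²Var(X) + b²Var(Y)
Var(U) = 5.3333333
Var(W) = 5.3333333
Var(Y) = (-1)²*5.3333333 + 3²*5.3333333
= 1*5.3333333 + 9*5.3333333 = 53.333333

53.333333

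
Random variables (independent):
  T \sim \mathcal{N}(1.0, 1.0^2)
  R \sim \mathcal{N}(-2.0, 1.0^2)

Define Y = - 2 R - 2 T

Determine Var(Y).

For independent RVs: Var(aX + bY) = a²Var(X) + b²Var(Y)
Var(T) = 1
Var(R) = 1
Var(Y) = (-2)²*1 + (-2)²*1
= 4*1 + 4*1 = 8

8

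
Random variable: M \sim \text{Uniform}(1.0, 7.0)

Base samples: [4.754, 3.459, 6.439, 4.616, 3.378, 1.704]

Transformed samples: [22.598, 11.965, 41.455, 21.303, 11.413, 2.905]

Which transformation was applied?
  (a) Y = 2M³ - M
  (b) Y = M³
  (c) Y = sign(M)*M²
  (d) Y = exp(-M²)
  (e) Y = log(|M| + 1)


Checking option (c) Y = sign(M)*M²:
  M = 4.754 -> Y = 22.598 ✓
  M = 3.459 -> Y = 11.965 ✓
  M = 6.439 -> Y = 41.455 ✓
All samples match this transformation.

(c) sign(M)*M²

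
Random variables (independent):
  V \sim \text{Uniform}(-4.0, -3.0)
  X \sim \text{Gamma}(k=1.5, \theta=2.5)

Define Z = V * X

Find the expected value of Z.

For independent RVs: E[XY] = E[X]*E[Y]
E[V] = -3.5
E[X] = 3.75
E[Z] = -3.5 * 3.75 = -13.125

-13.125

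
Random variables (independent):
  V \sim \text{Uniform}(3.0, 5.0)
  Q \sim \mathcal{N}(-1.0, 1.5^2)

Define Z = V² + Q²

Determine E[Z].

E[Z] = E[V²] + E[Q²]
E[V²] = Var(V) + E[V]² = 0.33333333 + 16 = 16.333333
E[Q²] = Var(Q) + E[Q]² = 2.25 + 1 = 3.25
E[Z] = 16.333333 + 3.25 = 19.583333

19.583333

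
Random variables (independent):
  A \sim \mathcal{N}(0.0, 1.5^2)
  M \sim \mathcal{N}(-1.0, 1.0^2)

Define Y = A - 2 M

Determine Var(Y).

For independent RVs: Var(aX + bY) = a²Var(X) + b²Var(Y)
Var(A) = 2.25
Var(M) = 1
Var(Y) = 1²*2.25 + (-2)²*1
= 1*2.25 + 4*1 = 6.25

6.25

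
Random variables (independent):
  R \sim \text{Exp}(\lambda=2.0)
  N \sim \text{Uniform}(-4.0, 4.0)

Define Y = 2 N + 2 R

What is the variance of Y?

For independent RVs: Var(aX + bY) = a²Var(X) + b²Var(Y)
Var(R) = 0.25
Var(N) = 5.3333333
Var(Y) = 2²*0.25 + 2²*5.3333333
= 4*0.25 + 4*5.3333333 = 22.333333

22.333333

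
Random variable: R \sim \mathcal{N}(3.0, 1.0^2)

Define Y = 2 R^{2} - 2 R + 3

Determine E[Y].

E[Y] = 2*E[R²] - 2*E[R] + 3
E[R] = 3
E[R²] = Var(R) + (E[R])² = 1 + 9 = 10
E[Y] = 2*10 - 2*3 + 3 = 17

17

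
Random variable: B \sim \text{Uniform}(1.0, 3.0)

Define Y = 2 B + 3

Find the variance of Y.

For Y = aB + b: Var(Y) = a² * Var(B)
Var(B) = (3 - 1)^2/12 = 0.33333333
Var(Y) = 2² * 0.33333333 = 4 * 0.33333333 = 1.3333333

1.3333333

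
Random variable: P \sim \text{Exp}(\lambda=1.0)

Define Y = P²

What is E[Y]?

E[P²] = Var(P) + (E[P])² = 1 + 1 = 2

2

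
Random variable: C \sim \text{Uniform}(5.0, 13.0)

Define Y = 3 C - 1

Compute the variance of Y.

For Y = aC + b: Var(Y) = a² * Var(C)
Var(C) = (13 - 5)^2/12 = 5.3333333
Var(Y) = 3² * 5.3333333 = 9 * 5.3333333 = 48

48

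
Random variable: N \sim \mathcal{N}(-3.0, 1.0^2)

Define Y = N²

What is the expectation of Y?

Using E[X²] = Var(X) + (E[X])²:
E[N] = -3
Var(N) = 1.0^2 = 1
E[N²] = 1 + (-3)² = 1 + 9 = 10

10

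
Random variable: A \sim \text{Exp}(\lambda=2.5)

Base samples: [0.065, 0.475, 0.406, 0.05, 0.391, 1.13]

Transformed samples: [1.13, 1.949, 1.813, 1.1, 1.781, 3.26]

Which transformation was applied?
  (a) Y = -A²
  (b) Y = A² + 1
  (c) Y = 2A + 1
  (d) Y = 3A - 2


Checking option (c) Y = 2A + 1:
  A = 0.065 -> Y = 1.13 ✓
  A = 0.475 -> Y = 1.949 ✓
  A = 0.406 -> Y = 1.813 ✓
All samples match this transformation.

(c) 2A + 1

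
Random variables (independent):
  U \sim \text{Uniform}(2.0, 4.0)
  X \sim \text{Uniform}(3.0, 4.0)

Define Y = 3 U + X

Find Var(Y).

For independent RVs: Var(aX + bY) = a²Var(X) + b²Var(Y)
Var(U) = 0.33333333
Var(X) = 0.083333333
Var(Y) = 3²*0.33333333 + 1²*0.083333333
= 9*0.33333333 + 1*0.083333333 = 3.0833333

3.0833333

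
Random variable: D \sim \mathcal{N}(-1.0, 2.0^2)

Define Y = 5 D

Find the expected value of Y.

For Y = 5D:
E[Y] = 5 * E[D]
E[D] = -1.0 = -1
E[Y] = 5 * (-1) = -5

-5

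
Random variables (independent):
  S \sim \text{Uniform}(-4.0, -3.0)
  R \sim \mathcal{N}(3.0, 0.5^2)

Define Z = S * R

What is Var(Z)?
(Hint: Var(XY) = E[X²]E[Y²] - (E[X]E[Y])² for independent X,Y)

Var(XY) = E[X²]E[Y²] - (E[X]E[Y])²
E[S] = -3.5, Var(S) = 0.083333333
E[R] = 3, Var(R) = 0.25
E[S²] = 0.083333333 + (-3.5)² = 12.333333
E[R²] = 0.25 + 3² = 9.25
Var(Z) = 12.333333*9.25 - (-3.5*3)²
= 114.08333 - 110.25 = 3.8333333

3.8333333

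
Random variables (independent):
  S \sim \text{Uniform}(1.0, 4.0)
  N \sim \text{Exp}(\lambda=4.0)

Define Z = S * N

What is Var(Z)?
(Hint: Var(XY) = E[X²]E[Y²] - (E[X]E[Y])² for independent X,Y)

Var(XY) = E[X²]E[Y²] - (E[X]E[Y])²
E[S] = 2.5, Var(S) = 0.75
E[N] = 0.25, Var(N) = 0.0625
E[S²] = 0.75 + 2.5² = 7
E[N²] = 0.0625 + 0.25² = 0.125
Var(Z) = 7*0.125 - (2.5*0.25)²
= 0.875 - 0.390625 = 0.484375

0.484375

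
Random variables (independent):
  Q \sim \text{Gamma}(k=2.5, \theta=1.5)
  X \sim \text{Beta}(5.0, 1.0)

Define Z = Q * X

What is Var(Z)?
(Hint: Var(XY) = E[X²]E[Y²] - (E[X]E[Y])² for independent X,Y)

Var(XY) = E[X²]E[Y²] - (E[X]E[Y])²
E[Q] = 3.75, Var(Q) = 5.625
E[X] = 0.83333333, Var(X) = 0.01984127
E[Q²] = 5.625 + 3.75² = 19.6875
E[X²] = 0.01984127 + 0.83333333² = 0.71428571
Var(Z) = 19.6875*0.71428571 - (3.75*0.83333333)²
= 14.0625 - 9.765625 = 4.296875

4.296875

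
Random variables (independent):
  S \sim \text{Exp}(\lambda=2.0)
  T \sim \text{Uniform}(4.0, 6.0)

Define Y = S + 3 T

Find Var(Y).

For independent RVs: Var(aX + bY) = a²Var(X) + b²Var(Y)
Var(S) = 0.25
Var(T) = 0.33333333
Var(Y) = 1²*0.25 + 3²*0.33333333
= 1*0.25 + 9*0.33333333 = 3.25

3.25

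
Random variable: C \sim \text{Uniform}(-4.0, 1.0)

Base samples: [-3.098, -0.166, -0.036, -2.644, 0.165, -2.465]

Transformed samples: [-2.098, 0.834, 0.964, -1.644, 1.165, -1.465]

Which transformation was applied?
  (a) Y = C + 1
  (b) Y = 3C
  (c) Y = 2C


Checking option (a) Y = C + 1:
  C = -3.098 -> Y = -2.098 ✓
  C = -0.166 -> Y = 0.834 ✓
  C = -0.036 -> Y = 0.964 ✓
All samples match this transformation.

(a) C + 1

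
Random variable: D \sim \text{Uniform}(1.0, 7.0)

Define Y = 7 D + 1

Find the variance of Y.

For Y = aD + b: Var(Y) = a² * Var(D)
Var(D) = (7 - 1)^2/12 = 3
Var(Y) = 7² * 3 = 49 * 3 = 147

147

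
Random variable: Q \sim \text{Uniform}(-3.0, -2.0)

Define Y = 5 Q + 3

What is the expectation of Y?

For Y = 5Q + 3:
E[Y] = 5 * E[Q] + 3
E[Q] = (-3 - 2)/2 = -2.5
E[Y] = 5 * (-2.5) + 3 = -9.5

-9.5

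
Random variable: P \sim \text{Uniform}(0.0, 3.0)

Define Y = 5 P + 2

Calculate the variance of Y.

For Y = aP + b: Var(Y) = a² * Var(P)
Var(P) = (3 - 0)^2/12 = 0.75
Var(Y) = 5² * 0.75 = 25 * 0.75 = 18.75

18.75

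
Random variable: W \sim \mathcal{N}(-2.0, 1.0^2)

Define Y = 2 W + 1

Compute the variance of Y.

For Y = aW + b: Var(Y) = a² * Var(W)
Var(W) = 1.0^2 = 1
Var(Y) = 2² * 1 = 4 * 1 = 4

4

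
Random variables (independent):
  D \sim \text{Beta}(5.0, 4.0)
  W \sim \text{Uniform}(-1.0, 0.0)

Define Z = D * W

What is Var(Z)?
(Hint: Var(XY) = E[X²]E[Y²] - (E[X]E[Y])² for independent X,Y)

Var(XY) = E[X²]E[Y²] - (E[X]E[Y])²
E[D] = 0.55555556, Var(D) = 0.024691358
E[W] = -0.5, Var(W) = 0.083333333
E[D²] = 0.024691358 + 0.55555556² = 0.33333333
E[W²] = 0.083333333 + (-0.5)² = 0.33333333
Var(Z) = 0.33333333*0.33333333 - (0.55555556*(-0.5))²
= 0.11111111 - 0.077160494 = 0.033950617

0.033950617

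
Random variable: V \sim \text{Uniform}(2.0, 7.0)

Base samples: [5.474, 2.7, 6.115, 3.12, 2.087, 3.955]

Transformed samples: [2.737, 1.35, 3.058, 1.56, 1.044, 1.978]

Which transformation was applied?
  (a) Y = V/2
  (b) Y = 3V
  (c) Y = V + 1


Checking option (a) Y = V/2:
  V = 5.474 -> Y = 2.737 ✓
  V = 2.7 -> Y = 1.35 ✓
  V = 6.115 -> Y = 3.058 ✓
All samples match this transformation.

(a) V/2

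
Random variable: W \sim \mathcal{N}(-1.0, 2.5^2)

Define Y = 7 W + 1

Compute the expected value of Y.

For Y = 7W + 1:
E[Y] = 7 * E[W] + 1
E[W] = -1.0 = -1
E[Y] = 7 * (-1) + 1 = -6

-6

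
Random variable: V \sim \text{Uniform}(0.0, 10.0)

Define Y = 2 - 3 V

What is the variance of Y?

For Y = aV + b: Var(Y) = a² * Var(V)
Var(V) = (10 - 0)^2/12 = 8.3333333
Var(Y) = (-3)² * 8.3333333 = 9 * 8.3333333 = 75

75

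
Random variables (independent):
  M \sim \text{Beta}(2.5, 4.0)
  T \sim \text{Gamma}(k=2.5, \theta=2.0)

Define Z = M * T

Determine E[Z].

For independent RVs: E[XY] = E[X]*E[Y]
E[M] = 0.38461538
E[T] = 5
E[Z] = 0.38461538 * 5 = 1.9230769

1.9230769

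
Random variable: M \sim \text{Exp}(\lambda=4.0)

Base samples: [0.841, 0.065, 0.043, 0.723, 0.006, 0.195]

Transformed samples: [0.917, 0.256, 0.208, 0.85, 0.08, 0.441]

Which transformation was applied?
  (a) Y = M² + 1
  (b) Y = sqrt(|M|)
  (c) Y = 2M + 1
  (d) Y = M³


Checking option (b) Y = sqrt(|M|):
  M = 0.841 -> Y = 0.917 ✓
  M = 0.065 -> Y = 0.256 ✓
  M = 0.043 -> Y = 0.208 ✓
All samples match this transformation.

(b) sqrt(|M|)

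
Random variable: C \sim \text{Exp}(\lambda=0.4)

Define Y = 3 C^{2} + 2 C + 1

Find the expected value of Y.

E[Y] = 3*E[C²] + 2*E[C] + 1
E[C] = 2.5
E[C²] = Var(C) + (E[C])² = 6.25 + 6.25 = 12.5
E[Y] = 3*12.5 + 2*2.5 + 1 = 43.5

43.5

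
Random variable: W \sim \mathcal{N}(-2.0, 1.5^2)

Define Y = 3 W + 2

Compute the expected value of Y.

For Y = 3W + 2:
E[Y] = 3 * E[W] + 2
E[W] = -2.0 = -2
E[Y] = 3 * (-2) + 2 = -4

-4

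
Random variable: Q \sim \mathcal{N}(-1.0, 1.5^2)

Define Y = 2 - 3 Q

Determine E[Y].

For Y = -3Q + 2:
E[Y] = -3 * E[Q] + 2
E[Q] = -1.0 = -1
E[Y] = -3 * (-1) + 2 = 5

5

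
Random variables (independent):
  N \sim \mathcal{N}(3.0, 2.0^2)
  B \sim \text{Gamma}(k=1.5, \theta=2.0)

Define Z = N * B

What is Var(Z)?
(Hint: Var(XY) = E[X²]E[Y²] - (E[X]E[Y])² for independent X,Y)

Var(XY) = E[X²]E[Y²] - (E[X]E[Y])²
E[N] = 3, Var(N) = 4
E[B] = 3, Var(B) = 6
E[N²] = 4 + 3² = 13
E[B²] = 6 + 3² = 15
Var(Z) = 13*15 - (3*3)²
= 195 - 81 = 114

114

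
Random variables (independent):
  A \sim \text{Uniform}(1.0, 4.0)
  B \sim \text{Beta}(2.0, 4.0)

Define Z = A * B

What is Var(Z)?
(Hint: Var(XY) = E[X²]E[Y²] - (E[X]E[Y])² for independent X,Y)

Var(XY) = E[X²]E[Y²] - (E[X]E[Y])²
E[A] = 2.5, Var(A) = 0.75
E[B] = 0.33333333, Var(B) = 0.031746032
E[A²] = 0.75 + 2.5² = 7
E[B²] = 0.031746032 + 0.33333333² = 0.14285714
Var(Z) = 7*0.14285714 - (2.5*0.33333333)²
= 1 - 0.69444444 = 0.30555556

0.30555556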